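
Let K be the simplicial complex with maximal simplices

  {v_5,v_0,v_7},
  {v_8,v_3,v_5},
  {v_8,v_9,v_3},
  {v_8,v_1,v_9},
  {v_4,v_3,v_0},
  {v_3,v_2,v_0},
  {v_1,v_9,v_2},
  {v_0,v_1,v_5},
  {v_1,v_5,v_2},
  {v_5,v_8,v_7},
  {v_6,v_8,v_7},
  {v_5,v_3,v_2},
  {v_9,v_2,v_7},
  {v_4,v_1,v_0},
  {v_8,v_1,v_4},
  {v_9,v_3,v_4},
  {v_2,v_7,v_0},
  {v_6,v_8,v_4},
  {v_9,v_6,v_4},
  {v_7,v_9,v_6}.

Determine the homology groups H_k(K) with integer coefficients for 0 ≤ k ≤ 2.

H_0 ≅ Z,  H_1 ≅ Z ⊕ Z/2,  H_2 = 0.

We work with the vertex ordering v_0 < v_1 < v_2 < v_3 < v_4 < v_5 < v_6 < v_7 < v_8 < v_9. The simplices of K, each written with vertices in increasing order, are:

  0-simplices (10): [v_0], [v_1], [v_2], [v_3], [v_4], [v_5], [v_6], [v_7], [v_8], [v_9]
  1-simplices (30): (30 of them)
  2-simplices (20): (20 of them)

so the chain groups are C_0 ≅ Z^10, C_1 ≅ Z^30, C_2 ≅ Z^20.

∂_1: C_1 → C_0 maps an edge to its endpoints' difference, ∂[p,q] = q − p.
This gives a 10×30 integer matrix of rank 9; reducing to Smith normal form yields diagonal entries (1,1,1,1,1,1,1,1,1).

The boundary map ∂_2: C_2 → C_1 sends each 2-simplex [p,q,r] to [q,r] − [p,r] + [p,q]. For instance
  ∂[v_1,v_2,v_9] = [v_2,v_9] − [v_1,v_9] + [v_1,v_2],
  ∂[v_2,v_3,v_5] = [v_3,v_5] − [v_2,v_5] + [v_2,v_3].
As a 30×20 matrix over Z this has rank 20, with invariant factors (1,1,1,1,1,1,1,1,1,1,1,1,1,1,1,1,1,1,1,2).

Computing H_k = (kernel of ∂_k) / (image of ∂_{k+1}):

  H_0: rank C_0 − rank ∂_1 = 10 − 9 = 1, and the invariant factors of ∂_1 are all 1, so H_0 ≅ Z.
  H_1: rank ker ∂_1 − rank ∂_2 = (30 − 9) − 20 = 1, and ∂_2 has invariant factor 2 > 1, so H_1 ≅ Z ⊕ Z/2.
  H_2: rank ker ∂_2 − rank ∂_3 = (20 − 20) − 0 = 0, and there is no ∂_3, so H_2 ≅ 0.

(K is a triangulation of the Klein bottle.)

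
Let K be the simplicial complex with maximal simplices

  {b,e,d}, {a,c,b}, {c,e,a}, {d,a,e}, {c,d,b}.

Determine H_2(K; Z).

H_2 ≅ 0.

We work with the vertex ordering a < b < c < d < e. The simplices of K, each written with vertices in increasing order, are:

  0-simplices (5): a, b, c, d, e
  1-simplices (10): ab, ac, ad, ae, bc, bd, be, cd, ce, de
  2-simplices (5): abc, ace, ade, bcd, bde

giving chain groups C_0 ≅ Z^5, C_1 ≅ Z^10, C_2 ≅ Z^5.

∂_1: C_1 → C_0 sends each edge [p,q] (with p < q) to q − p. For instance
  ∂ae = e − a.
The resulting 5×10 matrix has rank 4, and its Smith normal form has invariant factors (1,1,1,1).

The boundary map ∂_2: C_2 → C_1 sends each 2-simplex [p,q,r] to [q,r] − [p,r] + [p,q]. For instance
  ∂ade = de − ae + ad,
  ∂bcd = cd − bd + bc.
As a 10×5 matrix over Z this has rank 5, with invariant factors (1,1,1,1,1).

Now H_k = ker ∂_k / im ∂_{k+1}, so:

  H_2: rank ker ∂_2 − rank ∂_3 = (5 − 5) − 0 = 0, and there is no ∂_3, so H_2 ≅ 0.

(K is a triangulation of the Möbius band.)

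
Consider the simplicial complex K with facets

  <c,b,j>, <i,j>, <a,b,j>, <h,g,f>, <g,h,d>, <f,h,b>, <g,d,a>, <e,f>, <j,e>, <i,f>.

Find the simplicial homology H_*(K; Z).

H_0 = Z,  H_1 = Z^3,  H_2 = 0.

We work with the vertex ordering a < b < c < d < e < f < g < h < i < j. The simplices of K, each written with vertices in increasing order, are:

  0-simplices (10): a, b, c, d, e, f, g, h, i, j
  1-simplices (18): ab, ad, ag, aj, bc, bf, bh, bj, cj, dg, dh, ef, ej, fg, fh, fi, gh, ij
  2-simplices (6): abj, adg, bcj, bfh, dgh, fgh

giving chain groups C_0 ≅ Z^10, C_1 ≅ Z^18, C_2 ≅ Z^6.

∂_1: C_1 → C_0 maps an edge to its endpoints' difference, ∂[p,q] = q − p. For instance
  ∂bh = h − b.
The resulting 10×18 matrix has rank 9, and its Smith normal form has invariant factors (1,1,1,1,1,1,1,1,1).

Boundary ∂_2: C_2 → C_1 maps a triangle to the signed sum of its edges. For instance
  ∂adg = dg − ag + ad,
  ∂bfh = fh − bh + bf.
The 18×6 boundary matrix has rank 6 and Smith normal form diag(1,1,1,1,1,1).

Reading off H_k = ker ∂_k / im ∂_{k+1}:

  H_0: rank C_0 − rank ∂_1 = 10 − 9 = 1, and the invariant factors of ∂_1 are all 1, so H_0 = Z.
  H_1: rank ker ∂_1 − rank ∂_2 = (18 − 9) − 6 = 3, and the invariant factors of ∂_2 are all 1, so H_1 = Z^3.
  H_2: rank ker ∂_2 − rank ∂_3 = (6 − 6) − 0 = 0, and there is no ∂_3, so H_2 = 0.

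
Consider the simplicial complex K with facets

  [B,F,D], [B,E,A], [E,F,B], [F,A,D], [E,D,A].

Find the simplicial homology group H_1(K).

Fix the vertex order A < B < D < E < F and write every simplex with vertices in increasing order. Then dim K = 2 and the simplices of K are:

  0-simplices (5): A, B, D, E, F
  1-simplices (10): AB, AD, AE, AF, BD, BE, BF, DE, DF, EF
  2-simplices (5): ABE, ADE, ADF, BDF, BEF

giving chain groups C_0 ≅ Z^5, C_1 ≅ Z^10, C_2 ≅ Z^5.

The boundary map ∂_1: C_1 → C_0 maps an edge to its endpoints' difference, ∂[p,q] = q − p. For instance
  ∂AB = B − A.
This gives a 5×10 integer matrix of rank 4; reducing to Smith normal form yields diagonal entries (1,1,1,1).

Boundary ∂_2: C_2 → C_1 sends each 2-simplex [p,q,r] to [q,r] − [p,r] + [p,q]. For instance
  ∂BEF = EF − BF + BE,
  ∂ADF = DF − AF + AD.
The 10×5 boundary matrix has rank 5 and Smith normal form diag(1,1,1,1,1).

Reading off H_k = ker ∂_k / im ∂_{k+1}:

  H_1: rank ker ∂_1 − rank ∂_2 = (10 − 4) − 5 = 1, and the invariant factors of ∂_2 are all 1, so H_1 ≅ Z.

(K is a triangulation of the Möbius band.)

H_1 ≅ Z.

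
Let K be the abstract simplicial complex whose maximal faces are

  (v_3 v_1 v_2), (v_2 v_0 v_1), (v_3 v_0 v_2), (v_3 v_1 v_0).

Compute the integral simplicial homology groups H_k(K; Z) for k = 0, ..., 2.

Fix the vertex order v_0 < v_1 < v_2 < v_3 and write every simplex with vertices in increasing order. Then dim K = 2 and the simplices of K are:

  0-simplices (4): [v_0], [v_1], [v_2], [v_3]
  1-simplices (6): [v_0,v_1], [v_0,v_2], [v_0,v_3], [v_1,v_2], [v_1,v_3], [v_2,v_3]
  2-simplices (4): [v_0,v_1,v_2], [v_0,v_1,v_3], [v_0,v_2,v_3], [v_1,v_2,v_3]

Hence C_0 ≅ Z^4, C_1 ≅ Z^6, C_2 ≅ Z^4.

∂_1: C_1 → C_0 sends each edge [p,q] (with p < q) to q − p. For instance
  ∂[v_2,v_3] = [v_3] − [v_2].
As a 4×6 matrix over Z this has rank 3, with invariant factors (1,1,1).

∂_2: C_2 → C_1 sends each 2-simplex [p,q,r] to [q,r] − [p,r] + [p,q]. For instance
  ∂[v_0,v_2,v_3] = [v_2,v_3] − [v_0,v_3] + [v_0,v_2],
  ∂[v_0,v_1,v_2] = [v_1,v_2] − [v_0,v_2] + [v_0,v_1].
As a 6×4 matrix over Z this has rank 3, with invariant factors (1,1,1).

Reading off H_k = ker ∂_k / im ∂_{k+1}:

  H_0: rank C_0 − rank ∂_1 = 4 − 3 = 1, and the invariant factors of ∂_1 are all 1, so H_0 = Z.
  H_1: rank ker ∂_1 − rank ∂_2 = (6 − 3) − 3 = 0, and the invariant factors of ∂_2 are all 1, so H_1 = 0.
  H_2: rank ker ∂_2 − rank ∂_3 = (4 − 3) − 0 = 1, and there is no ∂_3, so H_2 = Z.

As a check, the Euler characteristic is 4 − 6 + 4 = 2, which agrees with 1 − 0 + 1 = 2.

H_0 = Z,  H_1 = 0,  H_2 = Z.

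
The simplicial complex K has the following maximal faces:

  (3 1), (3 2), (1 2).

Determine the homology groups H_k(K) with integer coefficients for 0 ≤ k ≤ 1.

Order the vertices as 1 < 2 < 3. Listing each simplex with vertices in this order, K has dimension 1 with simplices:

  0-simplices (3): [1], [2], [3]
  1-simplices (3): [1,2], [1,3], [2,3]

Hence C_0 ≅ Z^3, C_1 ≅ Z^3.

Boundary ∂_1: C_1 → C_0 is given by ∂[p,q] = [q] − [p].
This gives a 3×3 integer matrix of rank 2; reducing to Smith normal form yields diagonal entries (1,1).

From H_k ≅ ker(∂_k) / im(∂_{k+1}) we obtain:

  H_0: rank C_0 − rank ∂_1 = 3 − 2 = 1, and the invariant factors of ∂_1 are all 1, so H_0 ≅ Z.
  H_1: rank ker ∂_1 − rank ∂_2 = (3 − 2) − 0 = 1, and there is no ∂_2, so H_1 ≅ Z.

(K is a triangulation of the circle S^1.)

H_0 = Z,  H_1 = Z.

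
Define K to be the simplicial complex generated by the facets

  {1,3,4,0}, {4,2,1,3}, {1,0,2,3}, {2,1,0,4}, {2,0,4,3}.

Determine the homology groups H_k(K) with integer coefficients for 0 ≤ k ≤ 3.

Take the total order 0 < 1 < 2 < 3 < 4 on the vertex set. Then K (dimension 3) consists of the simplices:

  0-simplices (5): [0], [1], [2], [3], [4]
  1-simplices (10): [0,1], [0,2], [0,3], [0,4], [1,2], [1,3], [1,4], [2,3], [2,4], [3,4]
  2-simplices (10): [0,1,2], [0,1,3], [0,1,4], [0,2,3], [0,2,4], [0,3,4], [1,2,3], [1,2,4], [1,3,4], [2,3,4]
  3-simplices (5): [0,1,2,3], [0,1,2,4], [0,1,3,4], [0,2,3,4], [1,2,3,4]

so the chain groups are C_0 ≅ Z^5, C_1 ≅ Z^10, C_2 ≅ Z^10, C_3 ≅ Z^5.

Boundary ∂_1: C_1 → C_0 sends each edge [p,q] (with p < q) to q − p.
The resulting 5×10 matrix has rank 4, and its Smith normal form has invariant factors (1,1,1,1).

Boundary ∂_2: C_2 → C_1 sends each 2-simplex [p,q,r] to [q,r] − [p,r] + [p,q]. For instance
  ∂[0,1,3] = [1,3] − [0,3] + [0,1],
  ∂[1,3,4] = [3,4] − [1,4] + [1,3].
This gives a 10×10 integer matrix of rank 6; reducing to Smith normal form yields diagonal entries (1,1,1,1,1,1).

The boundary map ∂_3: C_3 → C_2 sends each 3-simplex σ to the alternating sum Σ_i (−1)^i (σ with its i-th vertex removed). For instance
  ∂[1,2,3,4] = [2,3,4] − [1,3,4] + [1,2,4] − [1,2,3],
  ∂[0,1,2,3] = [1,2,3] − [0,2,3] + [0,1,3] − [0,1,2].
The 10×5 boundary matrix has rank 4 and Smith normal form diag(1,1,1,1).

Computing H_k = (kernel of ∂_k) / (image of ∂_{k+1}):

  H_0: rank C_0 − rank ∂_1 = 5 − 4 = 1, and the invariant factors of ∂_1 are all 1, so H_0 ≅ Z.
  H_1: rank ker ∂_1 − rank ∂_2 = (10 − 4) − 6 = 0, and the invariant factors of ∂_2 are all 1, so H_1 ≅ 0.
  H_2: rank ker ∂_2 − rank ∂_3 = (10 − 6) − 4 = 0, and the invariant factors of ∂_3 are all 1, so H_2 ≅ 0.
  H_3: rank ker ∂_3 − rank ∂_4 = (5 − 4) − 0 = 1, and there is no ∂_4, so H_3 ≅ Z.

As a check, the Euler characteristic is 5 − 10 + 10 − 5 = 0, which agrees with 1 − 0 + 0 − 1 = 0.
(K is a triangulation of the 3-sphere S^3.)

H_0 = Z,  H_1 = 0,  H_2 = 0,  H_3 = Z.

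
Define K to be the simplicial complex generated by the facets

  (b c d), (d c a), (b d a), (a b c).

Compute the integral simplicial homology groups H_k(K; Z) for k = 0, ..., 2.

H_0 = Z,  H_1 = 0,  H_2 = Z.

Order the vertices as a < b < c < d. Listing each simplex with vertices in this order, K has dimension 2 with simplices:

  0-simplices (4): a, b, c, d
  1-simplices (6): ab, ac, ad, bc, bd, cd
  2-simplices (4): abc, abd, acd, bcd

giving chain groups C_0 ≅ Z^4, C_1 ≅ Z^6, C_2 ≅ Z^4.

∂_1: C_1 → C_0 sends each edge [p,q] (with p < q) to q − p.
The 4×6 boundary matrix has rank 3 and Smith normal form diag(1,1,1).

The boundary map ∂_2: C_2 → C_1 acts by ∂[p,q,r] = [q,r] − [p,r] + [p,q]. For instance
  ∂acd = cd − ad + ac,
  ∂abc = bc − ac + ab.
The resulting 6×4 matrix has rank 3, and its Smith normal form has invariant factors (1,1,1).

Reading off H_k = ker ∂_k / im ∂_{k+1}:

  H_0: rank C_0 − rank ∂_1 = 4 − 3 = 1, and the invariant factors of ∂_1 are all 1, so H_0 ≅ Z.
  H_1: rank ker ∂_1 − rank ∂_2 = (6 − 3) − 3 = 0, and the invariant factors of ∂_2 are all 1, so H_1 ≅ 0.
  H_2: rank ker ∂_2 − rank ∂_3 = (4 − 3) − 0 = 1, and there is no ∂_3, so H_2 ≅ Z.

As a check, the Euler characteristic is 4 − 6 + 4 = 2, which agrees with 1 − 0 + 1 = 2.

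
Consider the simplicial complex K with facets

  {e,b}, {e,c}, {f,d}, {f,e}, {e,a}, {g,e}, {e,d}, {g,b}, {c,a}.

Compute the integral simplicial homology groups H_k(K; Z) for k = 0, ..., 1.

We work with the vertex ordering a < b < c < d < e < f < g. The simplices of K, each written with vertices in increasing order, are:

  0-simplices (7): a, b, c, d, e, f, g
  1-simplices (9): ac, ae, be, bg, ce, de, df, ef, eg

so the chain groups are C_0 ≅ Z^7, C_1 ≅ Z^9.

∂_1: C_1 → C_0 sends each edge [p,q] (with p < q) to q − p. For instance
  ∂ef = f − e.
The resulting 7×9 matrix has rank 6, and its Smith normal form has invariant factors (1,1,1,1,1,1).

Reading off H_k = ker ∂_k / im ∂_{k+1}:

  H_0: rank C_0 − rank ∂_1 = 7 − 6 = 1, and the invariant factors of ∂_1 are all 1, so H_0 ≅ Z.
  H_1: rank ker ∂_1 − rank ∂_2 = (9 − 6) − 0 = 3, and there is no ∂_2, so H_1 ≅ Z^3.

As a check, the Euler characteristic is 7 − 9 = -2, which agrees with 1 − 3 = -2.
(K is a triangulation of a wedge of 3 circles.)

H_0 ≅ Z,  H_1 ≅ Z^3.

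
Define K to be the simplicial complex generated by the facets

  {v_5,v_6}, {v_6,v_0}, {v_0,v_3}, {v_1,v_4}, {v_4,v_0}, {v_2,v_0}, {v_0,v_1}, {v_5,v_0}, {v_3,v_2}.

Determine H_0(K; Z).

We work with the vertex ordering v_0 < v_1 < v_2 < v_3 < v_4 < v_5 < v_6. The simplices of K, each written with vertices in increasing order, are:

  0-simplices (7): [v_0], [v_1], [v_2], [v_3], [v_4], [v_5], [v_6]
  1-simplices (9): [v_0,v_1], [v_0,v_2], [v_0,v_3], [v_0,v_4], [v_0,v_5], [v_0,v_6], [v_1,v_4], [v_2,v_3], [v_5,v_6]

giving chain groups C_0 ≅ Z^7, C_1 ≅ Z^9.

∂_1: C_1 → C_0 is given by ∂[p,q] = [q] − [p].
As a 7×9 matrix over Z this has rank 6, with invariant factors (1,1,1,1,1,1).

Now H_k = ker ∂_k / im ∂_{k+1}, so:

  H_0: rank C_0 − rank ∂_1 = 7 − 6 = 1, and the invariant factors of ∂_1 are all 1, so H_0 = Z.

(K is a triangulation of a wedge of 3 circles.)

H_0 = Z.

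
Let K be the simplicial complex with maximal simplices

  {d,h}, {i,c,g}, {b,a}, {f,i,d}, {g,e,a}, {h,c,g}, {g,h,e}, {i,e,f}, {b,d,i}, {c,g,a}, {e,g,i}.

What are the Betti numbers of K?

b_0 = 1, b_1 = 2, b_2 = 0.

Fix the vertex order a < b < c < d < e < f < g < h < i and write every simplex with vertices in increasing order. Then dim K = 2 and the simplices of K are:

  0-simplices (9): a, b, c, d, e, f, g, h, i
  1-simplices (19): ab, ac, ae, ag, bd, bi, cg, ch, ci, df, dh, di, ef, eg, eh, ei, fi, gh, gi
  2-simplices (9): acg, aeg, bdi, cgh, cgi, dfi, efi, egh, egi

Hence C_0 ≅ Z^9, C_1 ≅ Z^19, C_2 ≅ Z^9.

The boundary map ∂_1: C_1 → C_0 maps an edge to its endpoints' difference, ∂[p,q] = q − p.
As a 9×19 matrix over Z this has rank 8, with invariant factors (1,1,1,1,1,1,1,1).

Boundary ∂_2: C_2 → C_1 sends each 2-simplex [p,q,r] to [q,r] − [p,r] + [p,q]. For instance
  ∂cgi = gi − ci + cg,
  ∂dfi = fi − di + df.
The 19×9 boundary matrix has rank 9 and Smith normal form diag(1,1,1,1,1,1,1,1,1).

Computing H_k = (kernel of ∂_k) / (image of ∂_{k+1}):

  H_0: rank C_0 − rank ∂_1 = 9 − 8 = 1, and the invariant factors of ∂_1 are all 1, so H_0 ≅ Z.
  H_1: rank ker ∂_1 − rank ∂_2 = (19 − 8) − 9 = 2, and the invariant factors of ∂_2 are all 1, so H_1 ≅ Z^2.
  H_2: rank ker ∂_2 − rank ∂_3 = (9 − 9) − 0 = 0, and there is no ∂_3, so H_2 ≅ 0.

Hence the Betti numbers are b_0 = 1, b_1 = 2, b_2 = 0.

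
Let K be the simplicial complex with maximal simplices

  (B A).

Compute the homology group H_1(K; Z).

K has 2 vertices, 1 edge.
rank ∂_1 = 1, rank ∂_2 = 0 ⇒ b_1 = 1 − 1 − 0 = 0. So H_1 ≅ 0.

H_1 = 0.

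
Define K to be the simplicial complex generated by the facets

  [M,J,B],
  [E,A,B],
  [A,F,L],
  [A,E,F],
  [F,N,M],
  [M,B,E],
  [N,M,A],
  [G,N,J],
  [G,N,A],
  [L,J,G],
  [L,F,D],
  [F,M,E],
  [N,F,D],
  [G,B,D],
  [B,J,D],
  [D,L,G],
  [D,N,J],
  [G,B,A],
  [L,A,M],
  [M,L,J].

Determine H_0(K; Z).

H_0 ≅ Z.

Fix the vertex order A < B < D < E < F < G < J < L < M < N and write every simplex with vertices in increasing order. Then dim K = 2 and the simplices of K are:

  0-simplices (10): A, B, D, E, F, G, J, L, M, N
  1-simplices (30): AB, AE, AF, AG, AL, AM, AN, BD, BE, BG, BJ, BM, DF, DG, DJ, DL, DN, EF, EM, FL, FM, FN, GJ, GL, GN, JL, JM, JN, LM, MN
  2-simplices (20): ABE, ABG, AEF, AFL, AGN, ALM, AMN, BDG, BDJ, BEM, BJM, DFL, DFN, DGL, DJN, EFM, FMN, GJL, GJN, JLM

giving chain groups C_0 ≅ Z^10, C_1 ≅ Z^30, C_2 ≅ Z^20.

Boundary ∂_1: C_1 → C_0 maps an edge to its endpoints' difference, ∂[p,q] = q − p. For instance
  ∂GN = N − G.
This gives a 10×30 integer matrix of rank 9; reducing to Smith normal form yields diagonal entries (1,1,1,1,1,1,1,1,1).

The boundary map ∂_2: C_2 → C_1 maps a triangle to the signed sum of its edges. For instance
  ∂JLM = LM − JM + JL,
  ∂DJN = JN − DN + DJ.
The 30×20 boundary matrix has rank 20 and Smith normal form diag(1,1,1,1,1,1,1,1,1,1,1,1,1,1,1,1,1,1,1,2).

Computing H_k = (kernel of ∂_k) / (image of ∂_{k+1}):

  H_0: rank C_0 − rank ∂_1 = 10 − 9 = 1, and the invariant factors of ∂_1 are all 1, so H_0 = Z.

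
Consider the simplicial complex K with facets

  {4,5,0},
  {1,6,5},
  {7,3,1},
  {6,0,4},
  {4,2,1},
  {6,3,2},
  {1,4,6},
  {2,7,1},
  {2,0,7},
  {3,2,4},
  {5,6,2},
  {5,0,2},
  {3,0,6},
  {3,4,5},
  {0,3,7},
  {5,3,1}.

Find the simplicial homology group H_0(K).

Order the vertices as 0 < 1 < 2 < 3 < 4 < 5 < 6 < 7. Listing each simplex with vertices in this order, K has dimension 2 with simplices:

  0-simplices (8): [0], [1], [2], [3], [4], [5], [6], [7]
  1-simplices (24): (24 of them)
  2-simplices (16): [0,2,5], [0,2,7], [0,3,6], [0,3,7], [0,4,5], [0,4,6], [1,2,4], [1,2,7], [1,3,5], [1,3,7], [1,4,6], [1,5,6], [2,3,4], [2,3,6], [2,5,6], [3,4,5]

so the chain groups are C_0 ≅ Z^8, C_1 ≅ Z^24, C_2 ≅ Z^16.

The boundary map ∂_1: C_1 → C_0 is given by ∂[p,q] = [q] − [p]. For instance
  ∂[2,6] = [6] − [2].
As a 8×24 matrix over Z this has rank 7, with invariant factors (1,1,1,1,1,1,1).

∂_2: C_2 → C_1 acts by ∂[p,q,r] = [q,r] − [p,r] + [p,q]. For instance
  ∂[1,5,6] = [5,6] − [1,6] + [1,5],
  ∂[1,3,7] = [3,7] − [1,7] + [1,3].
The 24×16 boundary matrix has rank 15 and Smith normal form diag(1,1,1,1,1,1,1,1,1,1,1,1,1,1,1).

Reading off H_k = ker ∂_k / im ∂_{k+1}:

  H_0: rank C_0 − rank ∂_1 = 8 − 7 = 1, and the invariant factors of ∂_1 are all 1, so H_0 = Z.

H_0 = Z.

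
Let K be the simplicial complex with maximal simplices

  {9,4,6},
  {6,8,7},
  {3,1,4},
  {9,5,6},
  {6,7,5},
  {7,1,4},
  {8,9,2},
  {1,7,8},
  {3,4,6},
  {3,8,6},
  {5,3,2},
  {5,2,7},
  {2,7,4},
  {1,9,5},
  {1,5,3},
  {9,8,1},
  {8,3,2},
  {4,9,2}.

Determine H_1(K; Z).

Fix the vertex order 1 < 2 < 3 < 4 < 5 < 6 < 7 < 8 < 9 and write every simplex with vertices in increasing order. Then dim K = 2 and the simplices of K are:

  0-simplices (9): [1], [2], [3], [4], [5], [6], [7], [8], [9]
  1-simplices (27): (27 of them)
  2-simplices (18): [1,3,4], [1,3,5], [1,4,7], [1,5,9], [1,7,8], [1,8,9], [2,3,5], [2,3,8], [2,4,7], [2,4,9], [2,5,7], [2,8,9], [3,4,6], [3,6,8], [4,6,9], [5,6,7], [5,6,9], [6,7,8]

so the chain groups are C_0 ≅ Z^9, C_1 ≅ Z^27, C_2 ≅ Z^18.

Boundary ∂_1: C_1 → C_0 maps an edge to its endpoints' difference, ∂[p,q] = q − p. For instance
  ∂[3,4] = [4] − [3].
The 9×27 boundary matrix has rank 8 and Smith normal form diag(1,1,1,1,1,1,1,1).

The boundary map ∂_2: C_2 → C_1 acts by ∂[p,q,r] = [q,r] − [p,r] + [p,q]. For instance
  ∂[3,6,8] = [6,8] − [3,8] + [3,6],
  ∂[2,5,7] = [5,7] − [2,7] + [2,5].
The resulting 27×18 matrix has rank 17, and its Smith normal form has invariant factors (1,1,1,1,1,1,1,1,1,1,1,1,1,1,1,1,1).

Reading off H_k = ker ∂_k / im ∂_{k+1}:

  H_1: rank ker ∂_1 − rank ∂_2 = (27 − 8) − 17 = 2, and the invariant factors of ∂_2 are all 1, so H_1 ≅ Z^2.

H_1 = Z^2.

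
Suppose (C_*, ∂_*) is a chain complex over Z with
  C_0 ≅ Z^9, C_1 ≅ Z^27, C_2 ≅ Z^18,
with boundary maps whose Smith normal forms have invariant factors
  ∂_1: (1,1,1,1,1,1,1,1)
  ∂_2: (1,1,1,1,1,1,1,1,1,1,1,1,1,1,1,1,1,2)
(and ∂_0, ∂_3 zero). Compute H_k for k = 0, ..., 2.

H_0: b_0 = 9 − 0 − 8 = 1; torsion from ∂_1 factors > 1: none. So H_0 ≅ Z.
H_1: b_1 = 27 − 8 − 18 = 1; torsion from ∂_2 factors > 1: [2]. So H_1 ≅ Z ⊕ Z/2.
H_2: b_2 = 18 − 18 − 0 = 0; torsion from ∂_3 factors > 1: none. So H_2 ≅ 0.

H_0 ≅ Z,  H_1 ≅ Z ⊕ Z/2,  H_2 = 0.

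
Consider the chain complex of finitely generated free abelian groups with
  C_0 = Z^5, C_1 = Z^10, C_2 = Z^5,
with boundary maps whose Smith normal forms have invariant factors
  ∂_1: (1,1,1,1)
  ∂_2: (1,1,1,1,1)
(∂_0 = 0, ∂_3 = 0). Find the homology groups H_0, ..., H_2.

H_0 = Z,  H_1 = Z,  H_2 = 0.

H_0: b_0 = 5 − 0 − 4 = 1; torsion from ∂_1 factors > 1: none. So H_0 = Z.
H_1: b_1 = 10 − 4 − 5 = 1; torsion from ∂_2 factors > 1: none. So H_1 = Z.
H_2: b_2 = 5 − 5 − 0 = 0; torsion from ∂_3 factors > 1: none. So H_2 = 0.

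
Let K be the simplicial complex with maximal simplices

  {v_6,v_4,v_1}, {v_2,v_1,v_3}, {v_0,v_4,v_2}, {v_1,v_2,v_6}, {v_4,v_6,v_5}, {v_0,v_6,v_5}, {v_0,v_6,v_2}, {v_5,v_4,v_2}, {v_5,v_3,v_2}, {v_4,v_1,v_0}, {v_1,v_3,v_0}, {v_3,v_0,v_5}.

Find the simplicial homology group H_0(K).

Take the total order v_0 < v_1 < v_2 < v_3 < v_4 < v_5 < v_6 on the vertex set. Then K (dimension 2) consists of the simplices:

  0-simplices (7): [v_0], [v_1], [v_2], [v_3], [v_4], [v_5], [v_6]
  1-simplices (18): (18 of them)
  2-simplices (12): (12 of them)

so the chain groups are C_0 ≅ Z^7, C_1 ≅ Z^18, C_2 ≅ Z^12.

∂_1: C_1 → C_0 maps an edge to its endpoints' difference, ∂[p,q] = q − p. For instance
  ∂[v_0,v_3] = [v_3] − [v_0].
This gives a 7×18 integer matrix of rank 6; reducing to Smith normal form yields diagonal entries (1,1,1,1,1,1).

The boundary map ∂_2: C_2 → C_1 maps a triangle to the signed sum of its edges. For instance
  ∂[v_0,v_3,v_5] = [v_3,v_5] − [v_0,v_5] + [v_0,v_3],
  ∂[v_0,v_5,v_6] = [v_5,v_6] − [v_0,v_6] + [v_0,v_5].
The 18×12 boundary matrix has rank 12 and Smith normal form diag(1,1,1,1,1,1,1,1,1,1,1,2).

Reading off H_k = ker ∂_k / im ∂_{k+1}:

  H_0: rank C_0 − rank ∂_1 = 7 − 6 = 1, and the invariant factors of ∂_1 are all 1, so H_0 ≅ Z.

H_0 = Z.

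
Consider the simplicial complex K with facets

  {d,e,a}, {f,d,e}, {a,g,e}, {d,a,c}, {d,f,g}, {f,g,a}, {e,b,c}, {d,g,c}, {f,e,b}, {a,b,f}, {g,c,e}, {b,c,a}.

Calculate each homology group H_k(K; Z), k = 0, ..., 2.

Fix the vertex order a < b < c < d < e < f < g and write every simplex with vertices in increasing order. Then dim K = 2 and the simplices of K are:

  0-simplices (7): a, b, c, d, e, f, g
  1-simplices (18): ab, ac, ad, ae, af, ag, bc, be, bf, cd, ce, cg, de, df, dg, ef, eg, fg
  2-simplices (12): abc, abf, acd, ade, aeg, afg, bce, bef, cdg, ceg, def, dfg

so the chain groups are C_0 ≅ Z^7, C_1 ≅ Z^18, C_2 ≅ Z^12.

The boundary map ∂_1: C_1 → C_0 is given by ∂[p,q] = [q] − [p].
As a 7×18 matrix over Z this has rank 6, with invariant factors (1,1,1,1,1,1).

The boundary map ∂_2: C_2 → C_1 sends each 2-simplex [p,q,r] to [q,r] − [p,r] + [p,q]. For instance
  ∂cdg = dg − cg + cd,
  ∂bef = ef − bf + be.
As a 18×12 matrix over Z this has rank 12, with invariant factors (1,1,1,1,1,1,1,1,1,1,1,2).

Computing H_k = (kernel of ∂_k) / (image of ∂_{k+1}):

  H_0: rank C_0 − rank ∂_1 = 7 − 6 = 1, and the invariant factors of ∂_1 are all 1, so H_0 ≅ Z.
  H_1: rank ker ∂_1 − rank ∂_2 = (18 − 6) − 12 = 0, and ∂_2 has invariant factor 2 > 1, so H_1 ≅ Z/2.
  H_2: rank ker ∂_2 − rank ∂_3 = (12 − 12) − 0 = 0, and there is no ∂_3, so H_2 ≅ 0.

As a check, the Euler characteristic is 7 − 18 + 12 = 1, which agrees with 1 − 0 + 0 = 1.
(K is a triangulation of the real projective plane RP^2.)

H_0 ≅ Z,  H_1 ≅ Z/2,  H_2 = 0.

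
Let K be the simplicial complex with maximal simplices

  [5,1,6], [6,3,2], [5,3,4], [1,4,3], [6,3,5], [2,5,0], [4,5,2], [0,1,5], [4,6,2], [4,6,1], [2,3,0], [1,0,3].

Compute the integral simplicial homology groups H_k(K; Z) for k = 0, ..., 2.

Fix the vertex order 0 < 1 < 2 < 3 < 4 < 5 < 6 and write every simplex with vertices in increasing order. Then dim K = 2 and the simplices of K are:

  0-simplices (7): [0], [1], [2], [3], [4], [5], [6]
  1-simplices (18): [0,1], [0,2], [0,3], [0,5], [1,3], [1,4], [1,5], [1,6], [2,3], [2,4], [2,5], [2,6], [3,4], [3,5], [3,6], [4,5], [4,6], [5,6]
  2-simplices (12): [0,1,3], [0,1,5], [0,2,3], [0,2,5], [1,3,4], [1,4,6], [1,5,6], [2,3,6], [2,4,5], [2,4,6], [3,4,5], [3,5,6]

Hence C_0 ≅ Z^7, C_1 ≅ Z^18, C_2 ≅ Z^12.

∂_1: C_1 → C_0 is given by ∂[p,q] = [q] − [p].
As a 7×18 matrix over Z this has rank 6, with invariant factors (1,1,1,1,1,1).

∂_2: C_2 → C_1 maps a triangle to the signed sum of its edges. For instance
  ∂[1,3,4] = [3,4] − [1,4] + [1,3],
  ∂[0,2,3] = [2,3] − [0,3] + [0,2].
This gives a 18×12 integer matrix of rank 12; reducing to Smith normal form yields diagonal entries (1,1,1,1,1,1,1,1,1,1,1,2).

Computing H_k = (kernel of ∂_k) / (image of ∂_{k+1}):

  H_0: rank C_0 − rank ∂_1 = 7 − 6 = 1, and the invariant factors of ∂_1 are all 1, so H_0 = Z.
  H_1: rank ker ∂_1 − rank ∂_2 = (18 − 6) − 12 = 0, and ∂_2 has invariant factor 2 > 1, so H_1 = Z/2Z.
  H_2: rank ker ∂_2 − rank ∂_3 = (12 − 12) − 0 = 0, and there is no ∂_3, so H_2 = 0.

(K is a triangulation of the real projective plane RP^2.)

H_0 ≅ Z,  H_1 ≅ Z/2Z,  H_2 = 0.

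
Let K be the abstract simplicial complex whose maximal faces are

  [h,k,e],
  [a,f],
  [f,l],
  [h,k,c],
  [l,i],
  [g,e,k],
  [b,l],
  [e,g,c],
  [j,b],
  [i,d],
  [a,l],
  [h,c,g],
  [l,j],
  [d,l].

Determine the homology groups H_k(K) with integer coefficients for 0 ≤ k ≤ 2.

Fix the vertex order a < b < c < d < e < f < g < h < i < j < k < l and write every simplex with vertices in increasing order. Then dim K = 2 and the simplices of K are:

  0-simplices (12): a, b, c, d, e, f, g, h, i, j, k, l
  1-simplices (19): af, al, bj, bl, ce, cg, ch, ck, di, dl, eg, eh, ek, fl, gh, gk, hk, il, jl
  2-simplices (5): ceg, cgh, chk, egk, ehk

giving chain groups C_0 ≅ Z^12, C_1 ≅ Z^19, C_2 ≅ Z^5.

Boundary ∂_1: C_1 → C_0 is given by ∂[p,q] = [q] − [p]. For instance
  ∂cg = g − c.
The 12×19 boundary matrix has rank 10 and Smith normal form diag(1,1,1,1,1,1,1,1,1,1).

Boundary ∂_2: C_2 → C_1 maps a triangle to the signed sum of its edges. For instance
  ∂chk = hk − ck + ch,
  ∂cgh = gh − ch + cg.
This gives a 19×5 integer matrix of rank 5; reducing to Smith normal form yields diagonal entries (1,1,1,1,1).

From H_k ≅ ker(∂_k) / im(∂_{k+1}) we obtain:

  H_0: rank C_0 − rank ∂_1 = 12 − 10 = 2, and the invariant factors of ∂_1 are all 1, so H_0 = Z^2.
  H_1: rank ker ∂_1 − rank ∂_2 = (19 − 10) − 5 = 4, and the invariant factors of ∂_2 are all 1, so H_1 = Z^4.
  H_2: rank ker ∂_2 − rank ∂_3 = (5 − 5) − 0 = 0, and there is no ∂_3, so H_2 = 0.

As a check, the Euler characteristic is 12 − 19 + 5 = -2, which agrees with 2 − 4 + 0 = -2.

H_0 = Z^2,  H_1 = Z^4,  H_2 = 0.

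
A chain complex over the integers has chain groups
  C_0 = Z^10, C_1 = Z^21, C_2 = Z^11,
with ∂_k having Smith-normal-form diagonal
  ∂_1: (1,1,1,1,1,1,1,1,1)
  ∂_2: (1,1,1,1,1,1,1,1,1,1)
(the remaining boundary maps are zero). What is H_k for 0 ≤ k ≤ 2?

H_0: b_0 = 10 − 0 − 9 = 1; torsion from ∂_1 factors > 1: none. So H_0 ≅ Z.
H_1: b_1 = 21 − 9 − 10 = 2; torsion from ∂_2 factors > 1: none. So H_1 ≅ Z^2.
H_2: b_2 = 11 − 10 − 0 = 1; torsion from ∂_3 factors > 1: none. So H_2 ≅ Z.

H_0 ≅ Z,  H_1 ≅ Z^2,  H_2 ≅ Z.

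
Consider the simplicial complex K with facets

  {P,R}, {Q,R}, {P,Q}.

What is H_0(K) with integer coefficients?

H_0 ≅ Z.

Order the vertices as P < Q < R. Listing each simplex with vertices in this order, K has dimension 1 with simplices:

  0-simplices (3): P, Q, R
  1-simplices (3): PQ, PR, QR

giving chain groups C_0 ≅ Z^3, C_1 ≅ Z^3.

Boundary ∂_1: C_1 → C_0 is given by ∂[p,q] = [q] − [p]. For instance
  ∂PR = R − P.
The resulting 3×3 matrix has rank 2, and its Smith normal form has invariant factors (1,1).

Now H_k = ker ∂_k / im ∂_{k+1}, so:

  H_0: rank C_0 − rank ∂_1 = 3 − 2 = 1, and the invariant factors of ∂_1 are all 1, so H_0 ≅ Z.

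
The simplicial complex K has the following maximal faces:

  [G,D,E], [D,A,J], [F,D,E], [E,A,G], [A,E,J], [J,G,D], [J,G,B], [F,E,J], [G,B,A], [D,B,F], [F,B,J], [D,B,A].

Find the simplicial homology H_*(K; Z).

K has 7 vertices, 18 edges, 12 triangles.
rank ∂_0 = 0, rank ∂_1 = 6 ⇒ b_0 = 7 − 0 − 6 = 1; all invariant factors of ∂_1 are 1 so no torsion. So H_0 = Z.
rank ∂_1 = 6, rank ∂_2 = 12 ⇒ b_1 = 18 − 6 − 12 = 0; ∂_2 has invariant factor(s) [2] giving torsion. So H_1 = Z_2.
rank ∂_2 = 12, rank ∂_3 = 0 ⇒ b_2 = 12 − 12 − 0 = 0. So H_2 = 0.

H_0 ≅ Z,  H_1 ≅ Z_2,  H_2 = 0.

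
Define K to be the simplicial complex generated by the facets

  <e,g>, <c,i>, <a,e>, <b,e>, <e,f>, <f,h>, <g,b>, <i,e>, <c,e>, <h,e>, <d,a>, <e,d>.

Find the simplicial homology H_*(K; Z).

H_0 = Z,  H_1 = Z^4.

K has 9 vertices, 12 edges.
rank ∂_0 = 0, rank ∂_1 = 8 ⇒ b_0 = 9 − 0 − 8 = 1; all invariant factors of ∂_1 are 1 so no torsion. So H_0 ≅ Z.
rank ∂_1 = 8, rank ∂_2 = 0 ⇒ b_1 = 12 − 8 − 0 = 4. So H_1 ≅ Z^4.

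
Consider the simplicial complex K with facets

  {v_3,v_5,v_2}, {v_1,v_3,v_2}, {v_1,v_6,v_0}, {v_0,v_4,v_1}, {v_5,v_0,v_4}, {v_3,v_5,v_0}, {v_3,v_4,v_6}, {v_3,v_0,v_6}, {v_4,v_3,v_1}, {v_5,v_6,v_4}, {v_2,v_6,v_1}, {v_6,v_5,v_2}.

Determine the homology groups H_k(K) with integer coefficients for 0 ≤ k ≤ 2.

K has 7 vertices, 18 edges, 12 triangles.
rank ∂_0 = 0, rank ∂_1 = 6 ⇒ b_0 = 7 − 0 − 6 = 1; all invariant factors of ∂_1 are 1 so no torsion. So H_0 = Z.
rank ∂_1 = 6, rank ∂_2 = 12 ⇒ b_1 = 18 − 6 − 12 = 0; ∂_2 has invariant factor(s) [2] giving torsion. So H_1 = Z/2.
rank ∂_2 = 12, rank ∂_3 = 0 ⇒ b_2 = 12 − 12 − 0 = 0. So H_2 = 0.

H_0 ≅ Z,  H_1 ≅ Z/2,  H_2 = 0.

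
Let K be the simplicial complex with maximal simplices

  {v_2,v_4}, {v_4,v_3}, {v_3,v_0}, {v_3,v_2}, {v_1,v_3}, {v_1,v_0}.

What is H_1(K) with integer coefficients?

Order the vertices as v_0 < v_1 < v_2 < v_3 < v_4. Listing each simplex with vertices in this order, K has dimension 1 with simplices:

  0-simplices (5): [v_0], [v_1], [v_2], [v_3], [v_4]
  1-simplices (6): [v_0,v_1], [v_0,v_3], [v_1,v_3], [v_2,v_3], [v_2,v_4], [v_3,v_4]

Hence C_0 ≅ Z^5, C_1 ≅ Z^6.

∂_1: C_1 → C_0 maps an edge to its endpoints' difference, ∂[p,q] = q − p. For instance
  ∂[v_0,v_1] = [v_1] − [v_0].
As a 5×6 matrix over Z this has rank 4, with invariant factors (1,1,1,1).

From H_k ≅ ker(∂_k) / im(∂_{k+1}) we obtain:

  H_1: rank ker ∂_1 − rank ∂_2 = (6 − 4) − 0 = 2, and there is no ∂_2, so H_1 ≅ Z^2.

H_1 = Z^2.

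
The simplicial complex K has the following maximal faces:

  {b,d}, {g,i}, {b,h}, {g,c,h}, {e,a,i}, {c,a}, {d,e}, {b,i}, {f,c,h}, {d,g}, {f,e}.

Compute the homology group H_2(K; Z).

H_2 ≅ 0.

Order the vertices as a < b < c < d < e < f < g < h < i. Listing each simplex with vertices in this order, K has dimension 2 with simplices:

  0-simplices (9): a, b, c, d, e, f, g, h, i
  1-simplices (16): ac, ae, ai, bd, bh, bi, cf, cg, ch, de, dg, ef, ei, fh, gh, gi
  2-simplices (3): aei, cfh, cgh

giving chain groups C_0 ≅ Z^9, C_1 ≅ Z^16, C_2 ≅ Z^3.

∂_1: C_1 → C_0 maps an edge to its endpoints' difference, ∂[p,q] = q − p.
The 9×16 boundary matrix has rank 8 and Smith normal form diag(1,1,1,1,1,1,1,1).

∂_2: C_2 → C_1 acts by ∂[p,q,r] = [q,r] − [p,r] + [p,q]. For instance
  ∂cgh = gh − ch + cg,
  ∂aei = ei − ai + ae.
The resulting 16×3 matrix has rank 3, and its Smith normal form has invariant factors (1,1,1).

Now H_k = ker ∂_k / im ∂_{k+1}, so:

  H_2: rank ker ∂_2 − rank ∂_3 = (3 − 3) − 0 = 0, and there is no ∂_3, so H_2 ≅ 0.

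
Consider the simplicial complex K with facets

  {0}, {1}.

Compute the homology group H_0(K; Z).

K has 2 vertices.
rank ∂_0 = 0, rank ∂_1 = 0 ⇒ b_0 = 2 − 0 − 0 = 2. So H_0 = Z^2.

H_0 = Z^2.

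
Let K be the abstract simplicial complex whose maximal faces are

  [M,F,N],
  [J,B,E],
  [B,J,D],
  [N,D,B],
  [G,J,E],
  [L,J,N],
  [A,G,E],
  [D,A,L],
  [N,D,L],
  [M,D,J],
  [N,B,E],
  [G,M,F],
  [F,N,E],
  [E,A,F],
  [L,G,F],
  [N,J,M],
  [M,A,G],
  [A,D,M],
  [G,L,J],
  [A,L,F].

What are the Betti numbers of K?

We work with the vertex ordering A < B < D < E < F < G < J < L < M < N. The simplices of K, each written with vertices in increasing order, are:

  0-simplices (10): A, B, D, E, F, G, J, L, M, N
  1-simplices (30): AD, AE, AF, AG, AL, AM, BD, BE, BJ, BN, DJ, DL, DM, DN, EF, EG, EJ, EN, FG, FL, FM, FN, GJ, GL, GM, JL, JM, JN, LN, MN
  2-simplices (20): ADL, ADM, AEF, AEG, AFL, AGM, BDJ, BDN, BEJ, BEN, DJM, DLN, EFN, EGJ, FGL, FGM, FMN, GJL, JLN, JMN

so the chain groups are C_0 ≅ Z^10, C_1 ≅ Z^30, C_2 ≅ Z^20.

∂_1: C_1 → C_0 maps an edge to its endpoints' difference, ∂[p,q] = q − p. For instance
  ∂BE = E − B.
As a 10×30 matrix over Z this has rank 9, with invariant factors (1,1,1,1,1,1,1,1,1).

∂_2: C_2 → C_1 sends each 2-simplex [p,q,r] to [q,r] − [p,r] + [p,q]. For instance
  ∂FMN = MN − FN + FM,
  ∂DLN = LN − DN + DL.
This gives a 30×20 integer matrix of rank 20; reducing to Smith normal form yields diagonal entries (1,1,1,1,1,1,1,1,1,1,1,1,1,1,1,1,1,1,1,2).

Now H_k = ker ∂_k / im ∂_{k+1}, so:

  H_0: rank C_0 − rank ∂_1 = 10 − 9 = 1, and the invariant factors of ∂_1 are all 1, so H_0 = Z.
  H_1: rank ker ∂_1 − rank ∂_2 = (30 − 9) − 20 = 1, and ∂_2 has invariant factor 2 > 1, so H_1 = Z × Z/2.
  H_2: rank ker ∂_2 − rank ∂_3 = (20 − 20) − 0 = 0, and there is no ∂_3, so H_2 = 0.

As a check, the Euler characteristic is 10 − 30 + 20 = 0, which agrees with 1 − 1 + 0 = 0.

Hence the Betti numbers are b_0 = 1, b_1 = 1, b_2 = 0.

b_0 = 1, b_1 = 1, b_2 = 0.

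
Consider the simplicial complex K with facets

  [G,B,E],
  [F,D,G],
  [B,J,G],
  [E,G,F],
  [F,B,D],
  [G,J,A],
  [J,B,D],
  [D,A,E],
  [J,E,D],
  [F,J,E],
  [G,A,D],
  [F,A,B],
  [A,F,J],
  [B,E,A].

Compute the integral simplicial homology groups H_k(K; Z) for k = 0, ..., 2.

We work with the vertex ordering A < B < D < E < F < G < J. The simplices of K, each written with vertices in increasing order, are:

  0-simplices (7): A, B, D, E, F, G, J
  1-simplices (21): AB, AD, AE, AF, AG, AJ, BD, BE, BF, BG, BJ, DE, DF, DG, DJ, EF, EG, EJ, FG, FJ, GJ
  2-simplices (14): ABE, ABF, ADE, ADG, AFJ, AGJ, BDF, BDJ, BEG, BGJ, DEJ, DFG, EFG, EFJ

so the chain groups are C_0 ≅ Z^7, C_1 ≅ Z^21, C_2 ≅ Z^14.

The boundary map ∂_1: C_1 → C_0 sends each edge [p,q] (with p < q) to q − p.
The resulting 7×21 matrix has rank 6, and its Smith normal form has invariant factors (1,1,1,1,1,1).

Boundary ∂_2: C_2 → C_1 sends each 2-simplex [p,q,r] to [q,r] − [p,r] + [p,q]. For instance
  ∂BEG = EG − BG + BE,
  ∂ADE = DE − AE + AD.
The 21×14 boundary matrix has rank 13 and Smith normal form diag(1,1,1,1,1,1,1,1,1,1,1,1,1).

Computing H_k = (kernel of ∂_k) / (image of ∂_{k+1}):

  H_0: rank C_0 − rank ∂_1 = 7 − 6 = 1, and the invariant factors of ∂_1 are all 1, so H_0 ≅ Z.
  H_1: rank ker ∂_1 − rank ∂_2 = (21 − 6) − 13 = 2, and the invariant factors of ∂_2 are all 1, so H_1 ≅ Z^2.
  H_2: rank ker ∂_2 − rank ∂_3 = (14 − 13) − 0 = 1, and there is no ∂_3, so H_2 ≅ Z.

As a check, the Euler characteristic is 7 − 21 + 14 = 0, which agrees with 1 − 2 + 1 = 0.

H_0 ≅ Z,  H_1 ≅ Z^2,  H_2 ≅ Z.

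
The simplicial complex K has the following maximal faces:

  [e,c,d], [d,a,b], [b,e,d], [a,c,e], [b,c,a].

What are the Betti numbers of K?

K has 5 vertices, 10 edges, 5 triangles.
rank ∂_0 = 0, rank ∂_1 = 4 ⇒ b_0 = 5 − 0 − 4 = 1; all invariant factors of ∂_1 are 1 so no torsion. So H_0 = Z.
rank ∂_1 = 4, rank ∂_2 = 5 ⇒ b_1 = 10 − 4 − 5 = 1; all invariant factors of ∂_2 are 1 so no torsion. So H_1 = Z.
rank ∂_2 = 5, rank ∂_3 = 0 ⇒ b_2 = 5 − 5 − 0 = 0. So H_2 = 0.

b_0 = 1, b_1 = 1, b_2 = 0.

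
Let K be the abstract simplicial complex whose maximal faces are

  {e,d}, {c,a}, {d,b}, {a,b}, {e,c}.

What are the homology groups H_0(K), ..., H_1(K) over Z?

H_0 = Z,  H_1 = Z.

Take the total order a < b < c < d < e on the vertex set. Then K (dimension 1) consists of the simplices:

  0-simplices (5): a, b, c, d, e
  1-simplices (5): ab, ac, bd, ce, de

giving chain groups C_0 ≅ Z^5, C_1 ≅ Z^5.

The boundary map ∂_1: C_1 → C_0 is given by ∂[p,q] = [q] − [p]. For instance
  ∂bd = d − b.
As a 5×5 matrix over Z this has rank 4, with invariant factors (1,1,1,1).

Now H_k = ker ∂_k / im ∂_{k+1}, so:

  H_0: rank C_0 − rank ∂_1 = 5 − 4 = 1, and the invariant factors of ∂_1 are all 1, so H_0 = Z.
  H_1: rank ker ∂_1 − rank ∂_2 = (5 − 4) − 0 = 1, and there is no ∂_2, so H_1 = Z.

As a check, the Euler characteristic is 5 − 5 = 0, which agrees with 1 − 1 = 0.
(K is a triangulation of the circle S^1.)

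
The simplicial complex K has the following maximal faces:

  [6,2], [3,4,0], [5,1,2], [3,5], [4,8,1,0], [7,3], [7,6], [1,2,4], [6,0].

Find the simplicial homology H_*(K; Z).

Order the vertices as 0 < 1 < 2 < 3 < 4 < 5 < 6 < 7 < 8. Listing each simplex with vertices in this order, K has dimension 3 with simplices:

  0-simplices (9): [0], [1], [2], [3], [4], [5], [6], [7], [8]
  1-simplices (17): [0,1], [0,3], [0,4], [0,6], [0,8], [1,2], [1,4], [1,5], [1,8], [2,4], [2,5], [2,6], [3,4], [3,5], [3,7], [4,8], [6,7]
  2-simplices (7): [0,1,4], [0,1,8], [0,3,4], [0,4,8], [1,2,4], [1,2,5], [1,4,8]
  3-simplices (1): [0,1,4,8]

Hence C_0 ≅ Z^9, C_1 ≅ Z^17, C_2 ≅ Z^7, C_3 ≅ Z^1.

The boundary map ∂_1: C_1 → C_0 is given by ∂[p,q] = [q] − [p]. For instance
  ∂[0,6] = [6] − [0].
The resulting 9×17 matrix has rank 8, and its Smith normal form has invariant factors (1,1,1,1,1,1,1,1).

∂_2: C_2 → C_1 sends each 2-simplex [p,q,r] to [q,r] − [p,r] + [p,q]. For instance
  ∂[1,2,5] = [2,5] − [1,5] + [1,2],
  ∂[1,2,4] = [2,4] − [1,4] + [1,2].
As a 17×7 matrix over Z this has rank 6, with invariant factors (1,1,1,1,1,1).

The boundary map ∂_3: C_3 → C_2 sends each 3-simplex σ to the alternating sum Σ_i (−1)^i (σ with its i-th vertex removed). For instance
  ∂[0,1,4,8] = [1,4,8] − [0,4,8] + [0,1,8] − [0,1,4].
As a 7×1 matrix over Z this has rank 1, with invariant factors (1).

Computing H_k = (kernel of ∂_k) / (image of ∂_{k+1}):

  H_0: rank C_0 − rank ∂_1 = 9 − 8 = 1, and the invariant factors of ∂_1 are all 1, so H_0 = Z.
  H_1: rank ker ∂_1 − rank ∂_2 = (17 − 8) − 6 = 3, and the invariant factors of ∂_2 are all 1, so H_1 = Z^3.
  H_2: rank ker ∂_2 − rank ∂_3 = (7 − 6) − 1 = 0, and the invariant factors of ∂_3 are all 1, so H_2 = 0.
  H_3: rank ker ∂_3 − rank ∂_4 = (1 − 1) − 0 = 0, and there is no ∂_4, so H_3 = 0.

H_0 = Z,  H_1 = Z^3,  H_2 = 0,  H_3 = 0.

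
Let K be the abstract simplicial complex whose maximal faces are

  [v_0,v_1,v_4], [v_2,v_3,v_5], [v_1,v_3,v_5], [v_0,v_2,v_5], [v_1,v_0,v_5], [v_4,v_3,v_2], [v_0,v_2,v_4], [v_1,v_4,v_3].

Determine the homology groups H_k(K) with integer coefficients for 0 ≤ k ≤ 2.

H_0 = Z,  H_1 = 0,  H_2 = Z.

K has 6 vertices, 12 edges, 8 triangles.
rank ∂_0 = 0, rank ∂_1 = 5 ⇒ b_0 = 6 − 0 − 5 = 1; all invariant factors of ∂_1 are 1 so no torsion. So H_0 ≅ Z.
rank ∂_1 = 5, rank ∂_2 = 7 ⇒ b_1 = 12 − 5 − 7 = 0; all invariant factors of ∂_2 are 1 so no torsion. So H_1 ≅ 0.
rank ∂_2 = 7, rank ∂_3 = 0 ⇒ b_2 = 8 − 7 − 0 = 1. So H_2 ≅ Z.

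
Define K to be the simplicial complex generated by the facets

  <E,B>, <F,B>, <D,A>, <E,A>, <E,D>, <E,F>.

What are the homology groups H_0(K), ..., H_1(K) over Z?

H_0 ≅ Z,  H_1 ≅ Z^2.

Fix the vertex order A < B < D < E < F and write every simplex with vertices in increasing order. Then dim K = 1 and the simplices of K are:

  0-simplices (5): A, B, D, E, F
  1-simplices (6): AD, AE, BE, BF, DE, EF

Hence C_0 ≅ Z^5, C_1 ≅ Z^6.

The boundary map ∂_1: C_1 → C_0 is given by ∂[p,q] = [q] − [p].
The resulting 5×6 matrix has rank 4, and its Smith normal form has invariant factors (1,1,1,1).

Reading off H_k = ker ∂_k / im ∂_{k+1}:

  H_0: rank C_0 − rank ∂_1 = 5 − 4 = 1, and the invariant factors of ∂_1 are all 1, so H_0 ≅ Z.
  H_1: rank ker ∂_1 − rank ∂_2 = (6 − 4) − 0 = 2, and there is no ∂_2, so H_1 ≅ Z^2.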